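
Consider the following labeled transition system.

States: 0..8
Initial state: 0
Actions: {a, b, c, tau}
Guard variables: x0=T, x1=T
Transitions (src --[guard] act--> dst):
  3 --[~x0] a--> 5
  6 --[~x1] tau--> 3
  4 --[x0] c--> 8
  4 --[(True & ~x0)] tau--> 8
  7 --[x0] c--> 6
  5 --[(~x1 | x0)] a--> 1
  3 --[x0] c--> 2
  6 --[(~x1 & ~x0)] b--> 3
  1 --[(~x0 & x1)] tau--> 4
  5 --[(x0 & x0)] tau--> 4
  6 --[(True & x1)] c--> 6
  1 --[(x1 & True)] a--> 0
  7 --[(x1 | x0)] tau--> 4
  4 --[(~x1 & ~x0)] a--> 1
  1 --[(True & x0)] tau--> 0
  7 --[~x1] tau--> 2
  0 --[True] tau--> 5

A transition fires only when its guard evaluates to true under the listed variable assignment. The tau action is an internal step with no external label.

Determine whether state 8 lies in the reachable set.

10 transition(s) survive guard evaluation.
L0 = {0}
L1 = {5}  total {0,5}
L2 = {1,4}  total {0,1,4,5}
L3 = {8}  total {0,1,4,5,8}
Reach set: {0,1,4,5,8}
witness 8: tau·tau·c

Answer: REACHABLE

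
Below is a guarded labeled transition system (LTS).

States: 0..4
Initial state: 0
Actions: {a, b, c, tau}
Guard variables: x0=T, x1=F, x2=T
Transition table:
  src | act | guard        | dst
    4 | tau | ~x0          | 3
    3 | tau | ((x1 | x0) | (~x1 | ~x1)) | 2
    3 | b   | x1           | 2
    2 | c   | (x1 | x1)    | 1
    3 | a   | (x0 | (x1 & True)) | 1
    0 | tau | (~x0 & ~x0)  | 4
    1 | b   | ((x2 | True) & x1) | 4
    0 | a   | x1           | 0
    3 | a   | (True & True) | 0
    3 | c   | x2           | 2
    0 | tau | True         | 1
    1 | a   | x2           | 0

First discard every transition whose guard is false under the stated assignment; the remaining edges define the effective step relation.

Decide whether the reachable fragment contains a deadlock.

Answer: DEADLOCK-FREE

Analysis:
Reachable = {0,1}
  0: tau→1  [deg 1]
  1: a→0  [deg 1]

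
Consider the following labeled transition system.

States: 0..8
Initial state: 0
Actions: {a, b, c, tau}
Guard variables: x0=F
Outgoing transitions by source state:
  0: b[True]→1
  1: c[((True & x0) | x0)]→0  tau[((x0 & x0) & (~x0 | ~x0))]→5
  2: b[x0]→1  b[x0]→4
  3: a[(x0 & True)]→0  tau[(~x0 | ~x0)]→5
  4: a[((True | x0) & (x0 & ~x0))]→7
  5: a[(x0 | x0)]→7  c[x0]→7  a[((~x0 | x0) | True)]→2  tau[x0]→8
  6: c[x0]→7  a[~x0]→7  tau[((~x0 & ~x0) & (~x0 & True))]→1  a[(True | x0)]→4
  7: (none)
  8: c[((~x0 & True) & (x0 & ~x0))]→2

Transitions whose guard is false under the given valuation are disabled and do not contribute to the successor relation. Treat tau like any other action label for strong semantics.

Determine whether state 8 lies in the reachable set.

Answer: UNREACHABLE

Analysis:
Guard filter leaves 6 enabled edge(s).
Layer 0: {0}
Layer 1: {1}  now seen {0,1}
Reachable = {0,1}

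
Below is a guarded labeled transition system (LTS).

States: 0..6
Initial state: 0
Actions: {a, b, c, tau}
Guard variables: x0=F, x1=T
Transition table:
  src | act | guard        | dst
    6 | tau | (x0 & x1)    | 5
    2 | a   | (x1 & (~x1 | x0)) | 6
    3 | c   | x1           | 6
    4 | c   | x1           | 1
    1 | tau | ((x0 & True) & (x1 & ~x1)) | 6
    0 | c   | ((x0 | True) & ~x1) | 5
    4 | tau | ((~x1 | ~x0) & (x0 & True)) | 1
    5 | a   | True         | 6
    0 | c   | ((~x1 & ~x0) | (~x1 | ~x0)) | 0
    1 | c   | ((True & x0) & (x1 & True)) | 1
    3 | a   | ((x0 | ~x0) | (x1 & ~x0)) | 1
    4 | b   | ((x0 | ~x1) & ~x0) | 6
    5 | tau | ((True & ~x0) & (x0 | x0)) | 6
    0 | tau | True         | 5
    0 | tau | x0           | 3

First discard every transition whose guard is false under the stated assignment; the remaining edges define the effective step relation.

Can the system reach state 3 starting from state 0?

After dropping false guards: 6 live edges.
Layer 0: {0}
Layer 1: {5}  total {0,5}
Layer 2: {6}  total {0,5,6}
Reachable = {0,5,6}

Answer: UNREACHABLE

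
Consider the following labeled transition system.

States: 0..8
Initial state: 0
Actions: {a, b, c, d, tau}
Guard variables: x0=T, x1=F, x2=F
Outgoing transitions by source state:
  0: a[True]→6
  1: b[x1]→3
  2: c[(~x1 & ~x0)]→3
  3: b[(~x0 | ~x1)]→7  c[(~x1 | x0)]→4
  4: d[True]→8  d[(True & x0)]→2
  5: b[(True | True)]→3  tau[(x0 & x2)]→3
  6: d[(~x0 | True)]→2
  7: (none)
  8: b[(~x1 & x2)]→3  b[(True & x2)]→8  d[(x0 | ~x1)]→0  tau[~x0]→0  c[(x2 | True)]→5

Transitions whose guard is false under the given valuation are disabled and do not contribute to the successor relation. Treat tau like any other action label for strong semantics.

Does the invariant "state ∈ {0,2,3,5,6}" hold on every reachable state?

Inv-set: {0,2,3,5,6}
R = {0,2,6}
  0: ✓
  2: ✓
  6: ✓

Answer: INVARIANT HOLDS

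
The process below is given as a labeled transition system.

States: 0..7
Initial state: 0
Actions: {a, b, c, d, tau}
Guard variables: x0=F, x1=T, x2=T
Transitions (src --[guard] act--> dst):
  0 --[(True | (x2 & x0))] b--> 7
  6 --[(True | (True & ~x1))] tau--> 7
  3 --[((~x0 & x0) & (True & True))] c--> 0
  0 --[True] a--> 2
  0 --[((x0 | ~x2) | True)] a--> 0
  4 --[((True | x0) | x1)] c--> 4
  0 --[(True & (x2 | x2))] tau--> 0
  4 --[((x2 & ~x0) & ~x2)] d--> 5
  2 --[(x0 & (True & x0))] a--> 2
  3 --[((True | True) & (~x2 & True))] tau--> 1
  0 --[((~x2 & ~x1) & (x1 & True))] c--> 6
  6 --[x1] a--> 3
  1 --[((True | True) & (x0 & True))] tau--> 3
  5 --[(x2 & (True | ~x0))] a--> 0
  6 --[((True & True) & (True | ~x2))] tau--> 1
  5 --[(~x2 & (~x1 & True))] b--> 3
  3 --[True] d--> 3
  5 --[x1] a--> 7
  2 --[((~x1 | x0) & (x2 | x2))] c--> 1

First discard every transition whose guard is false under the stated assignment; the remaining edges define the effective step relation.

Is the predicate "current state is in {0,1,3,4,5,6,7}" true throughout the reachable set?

Inv-set: {0,1,3,4,5,6,7}
Reach set: {0,2,7}
  0: ok
  2: ✗ unsafe
  7: ok
witness against invariant: a → 2

Answer: INVARIANT VIOLATED at state 2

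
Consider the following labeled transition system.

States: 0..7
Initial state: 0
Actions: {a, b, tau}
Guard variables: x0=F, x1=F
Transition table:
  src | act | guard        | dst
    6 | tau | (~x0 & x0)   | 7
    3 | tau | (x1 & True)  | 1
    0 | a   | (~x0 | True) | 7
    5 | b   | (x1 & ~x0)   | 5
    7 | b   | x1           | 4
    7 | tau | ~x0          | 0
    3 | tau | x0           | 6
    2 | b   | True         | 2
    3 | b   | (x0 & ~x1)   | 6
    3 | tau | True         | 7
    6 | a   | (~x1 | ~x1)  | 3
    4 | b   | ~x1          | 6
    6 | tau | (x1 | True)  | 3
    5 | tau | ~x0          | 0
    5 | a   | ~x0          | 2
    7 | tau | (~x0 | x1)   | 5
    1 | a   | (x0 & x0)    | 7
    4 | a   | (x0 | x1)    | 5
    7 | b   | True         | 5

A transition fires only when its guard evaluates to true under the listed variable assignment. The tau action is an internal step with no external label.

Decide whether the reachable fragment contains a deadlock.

R = {0,2,5,7}
  0: a→7  [1 exit(s)]
  2: b→2  [1 exit(s)]
  5: a→2  tau→0  [2 exit(s)]
  7: b→5  tau→0  tau→5  [3 exit(s)]

Answer: DEADLOCK-FREE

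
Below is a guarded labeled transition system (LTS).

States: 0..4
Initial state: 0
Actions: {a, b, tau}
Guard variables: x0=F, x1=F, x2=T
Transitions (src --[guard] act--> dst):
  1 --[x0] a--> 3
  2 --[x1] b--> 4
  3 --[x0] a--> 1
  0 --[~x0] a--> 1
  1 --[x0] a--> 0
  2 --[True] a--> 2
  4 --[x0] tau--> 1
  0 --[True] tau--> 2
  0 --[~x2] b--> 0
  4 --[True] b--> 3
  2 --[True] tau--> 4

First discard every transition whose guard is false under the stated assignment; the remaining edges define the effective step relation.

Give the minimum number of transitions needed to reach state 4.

Breadth-first toward 4:
  Layer 0: {0}
  Layer 1: {1,2}
  Layer 2: {4}
4 enters at depth 2; path tau·tau

Answer: 2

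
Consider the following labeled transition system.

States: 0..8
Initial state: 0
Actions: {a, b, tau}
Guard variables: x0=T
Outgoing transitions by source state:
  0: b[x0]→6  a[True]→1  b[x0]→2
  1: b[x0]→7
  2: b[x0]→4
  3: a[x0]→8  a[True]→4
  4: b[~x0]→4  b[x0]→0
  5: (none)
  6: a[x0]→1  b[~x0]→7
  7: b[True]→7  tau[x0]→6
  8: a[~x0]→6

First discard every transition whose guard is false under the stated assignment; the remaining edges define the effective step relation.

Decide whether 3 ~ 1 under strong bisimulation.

Bisimulation quotient by refinement:
  π0 = {{0,1,2,3,4,5,6,7,8}}
  π1 = {{0},{1,2,4},{3,6},{5,8},{7}}
  π2 = {{0},{1},{2},{3},{4},{5,8},{6},{7}}
8 equivalence class(es) (converged in 3)
[3]={3}  [1]={1}

Answer: NOT BISIMILAR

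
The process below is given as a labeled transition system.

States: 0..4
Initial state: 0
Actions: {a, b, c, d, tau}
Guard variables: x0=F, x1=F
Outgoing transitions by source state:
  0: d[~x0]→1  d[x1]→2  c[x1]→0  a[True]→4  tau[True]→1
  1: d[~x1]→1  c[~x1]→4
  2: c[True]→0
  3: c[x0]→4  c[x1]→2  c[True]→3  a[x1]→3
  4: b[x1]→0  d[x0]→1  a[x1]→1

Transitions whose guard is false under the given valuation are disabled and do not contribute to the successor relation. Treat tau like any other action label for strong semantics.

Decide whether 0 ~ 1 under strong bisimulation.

Compute ~ classes (split until stable):
  round 0: {{0,1,2,3,4}}
  round 1: {{0},{1},{2,3},{4}}
  round 2: {{0},{1},{2},{3},{4}}
stable after 3 split(s): 5 block(s)
[0]={0}  [1]={1}

Answer: NOT BISIMILAR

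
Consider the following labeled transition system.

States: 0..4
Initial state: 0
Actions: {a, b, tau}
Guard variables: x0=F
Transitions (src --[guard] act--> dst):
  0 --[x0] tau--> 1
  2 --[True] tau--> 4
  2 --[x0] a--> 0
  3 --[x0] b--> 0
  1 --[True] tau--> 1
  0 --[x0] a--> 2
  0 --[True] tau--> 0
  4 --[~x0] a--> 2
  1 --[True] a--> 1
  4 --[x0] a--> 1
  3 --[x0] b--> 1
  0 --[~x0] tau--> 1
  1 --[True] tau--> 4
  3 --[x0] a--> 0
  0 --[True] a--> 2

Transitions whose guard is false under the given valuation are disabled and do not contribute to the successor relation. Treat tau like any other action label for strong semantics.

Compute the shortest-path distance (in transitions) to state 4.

Answer: 2

Analysis:
Layered search for 4:
  L0 = {0}
  L1 = {1,2}
  L2 = {4}
depth(4)=2, e.g. a·tau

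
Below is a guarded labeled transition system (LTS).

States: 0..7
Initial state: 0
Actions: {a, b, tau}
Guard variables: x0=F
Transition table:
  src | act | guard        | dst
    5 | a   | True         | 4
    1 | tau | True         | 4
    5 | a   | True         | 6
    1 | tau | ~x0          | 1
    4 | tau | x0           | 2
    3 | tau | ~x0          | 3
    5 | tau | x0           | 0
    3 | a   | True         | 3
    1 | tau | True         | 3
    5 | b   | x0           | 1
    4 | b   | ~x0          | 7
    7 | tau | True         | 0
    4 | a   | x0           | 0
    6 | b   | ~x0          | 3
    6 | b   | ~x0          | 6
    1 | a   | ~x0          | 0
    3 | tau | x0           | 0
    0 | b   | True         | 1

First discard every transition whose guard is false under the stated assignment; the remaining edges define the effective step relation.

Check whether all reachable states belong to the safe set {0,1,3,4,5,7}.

Allowed set {0,1,3,4,5,7}
R = {0,1,3,4,7}
  0: ✓
  1: ✓
  3: ✓
  4: ✓
  7: ✓

Answer: INVARIANT HOLDS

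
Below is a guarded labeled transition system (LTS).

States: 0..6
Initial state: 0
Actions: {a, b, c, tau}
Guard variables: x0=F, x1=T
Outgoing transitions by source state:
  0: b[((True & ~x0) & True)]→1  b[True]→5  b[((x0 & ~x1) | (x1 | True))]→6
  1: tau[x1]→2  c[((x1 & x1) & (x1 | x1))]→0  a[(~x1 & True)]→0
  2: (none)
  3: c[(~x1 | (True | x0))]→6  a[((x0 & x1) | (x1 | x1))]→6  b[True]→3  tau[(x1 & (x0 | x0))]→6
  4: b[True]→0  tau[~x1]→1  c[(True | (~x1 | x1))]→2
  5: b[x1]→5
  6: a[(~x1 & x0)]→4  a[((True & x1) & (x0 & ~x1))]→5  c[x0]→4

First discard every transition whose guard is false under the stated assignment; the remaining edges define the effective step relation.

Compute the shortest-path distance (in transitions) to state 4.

Answer: UNREACHABLE

Trace:
Breadth-first toward 4:
  Layer 0: {0}
  Layer 1: {1,5,6}
  Layer 2: {2}
4 never appears.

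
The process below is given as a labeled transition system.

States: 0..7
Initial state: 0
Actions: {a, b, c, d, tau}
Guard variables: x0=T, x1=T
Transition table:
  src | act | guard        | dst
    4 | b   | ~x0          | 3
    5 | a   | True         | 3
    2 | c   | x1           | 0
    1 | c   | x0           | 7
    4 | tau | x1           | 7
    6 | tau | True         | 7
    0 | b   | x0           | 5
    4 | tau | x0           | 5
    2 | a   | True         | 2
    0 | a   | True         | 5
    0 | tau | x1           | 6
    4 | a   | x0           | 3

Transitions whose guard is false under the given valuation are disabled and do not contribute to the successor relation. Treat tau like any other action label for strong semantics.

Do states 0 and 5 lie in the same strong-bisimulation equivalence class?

Compute ~ classes (split until stable):
  π0 = {{0,1,2,3,4,5,6,7}}
  π1 = {{0},{1},{2},{3,7},{4},{5},{6}}
Fixed point at round 2; 7 class(es).
0∈{0}, 5∈{5}

Answer: NOT BISIMILAR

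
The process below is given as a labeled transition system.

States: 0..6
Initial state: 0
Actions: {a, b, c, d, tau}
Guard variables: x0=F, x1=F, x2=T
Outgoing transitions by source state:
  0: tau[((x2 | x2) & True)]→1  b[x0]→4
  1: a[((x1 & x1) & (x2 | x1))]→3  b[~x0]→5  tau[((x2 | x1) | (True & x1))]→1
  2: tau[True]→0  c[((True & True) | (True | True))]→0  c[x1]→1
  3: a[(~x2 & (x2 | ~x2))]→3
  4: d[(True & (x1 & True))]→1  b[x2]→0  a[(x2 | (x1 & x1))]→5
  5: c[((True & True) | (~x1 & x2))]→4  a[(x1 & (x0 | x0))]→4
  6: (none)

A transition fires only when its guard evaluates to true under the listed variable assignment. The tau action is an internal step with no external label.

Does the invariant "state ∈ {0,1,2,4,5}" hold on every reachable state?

Inv-set: {0,1,2,4,5}
R = {0,1,4,5}
  0: ✓
  1: ✓
  4: ✓
  5: ✓

Answer: INVARIANT HOLDS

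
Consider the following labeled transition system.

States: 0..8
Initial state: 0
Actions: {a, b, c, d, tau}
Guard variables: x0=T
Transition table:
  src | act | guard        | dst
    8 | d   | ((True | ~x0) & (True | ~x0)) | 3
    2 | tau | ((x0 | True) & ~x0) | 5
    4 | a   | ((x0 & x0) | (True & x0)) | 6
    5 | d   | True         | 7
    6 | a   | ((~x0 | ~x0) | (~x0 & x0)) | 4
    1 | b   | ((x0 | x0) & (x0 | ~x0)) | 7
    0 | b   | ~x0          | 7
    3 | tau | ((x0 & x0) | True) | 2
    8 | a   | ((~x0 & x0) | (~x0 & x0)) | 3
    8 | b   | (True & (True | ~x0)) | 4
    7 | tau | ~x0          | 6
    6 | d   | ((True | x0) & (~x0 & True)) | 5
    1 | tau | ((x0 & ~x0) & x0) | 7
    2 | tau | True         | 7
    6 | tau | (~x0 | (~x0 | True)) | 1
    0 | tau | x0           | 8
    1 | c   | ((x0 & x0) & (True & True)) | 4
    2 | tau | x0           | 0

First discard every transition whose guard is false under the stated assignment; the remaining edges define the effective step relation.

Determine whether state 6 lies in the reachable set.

11 transition(s) survive guard evaluation.
depth 0: {0}
depth 1: {8}  now seen {0,8}
depth 2: {3,4}  now seen {0,3,4,8}
depth 3: {2,6}  now seen {0,2,3,4,6,8}
depth 4: {1,7}  now seen {0,1,2,3,4,6,7,8}
Reach set: {0,1,2,3,4,6,7,8}
trace reaching 6: tau·b·a

Answer: REACHABLE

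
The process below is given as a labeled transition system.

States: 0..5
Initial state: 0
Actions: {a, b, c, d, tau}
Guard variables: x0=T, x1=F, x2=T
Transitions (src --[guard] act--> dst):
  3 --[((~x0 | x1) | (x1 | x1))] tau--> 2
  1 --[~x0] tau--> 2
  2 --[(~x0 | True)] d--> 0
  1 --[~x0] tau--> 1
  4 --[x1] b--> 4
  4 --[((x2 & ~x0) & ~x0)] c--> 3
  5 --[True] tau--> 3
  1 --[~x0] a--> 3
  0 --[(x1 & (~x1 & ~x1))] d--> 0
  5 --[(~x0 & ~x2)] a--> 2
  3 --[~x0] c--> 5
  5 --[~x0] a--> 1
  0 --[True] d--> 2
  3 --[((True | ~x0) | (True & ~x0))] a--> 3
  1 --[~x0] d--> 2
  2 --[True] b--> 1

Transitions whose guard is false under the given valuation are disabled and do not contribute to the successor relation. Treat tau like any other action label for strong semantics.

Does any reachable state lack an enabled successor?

Reach set: {0,1,2}
  0: d→2  [1 exit(s)]
  1: ∅  [no exit]
  2: b→1  d→0  [2 exit(s)]
trace reaching 1: d·b

Answer: DEADLOCK at state 1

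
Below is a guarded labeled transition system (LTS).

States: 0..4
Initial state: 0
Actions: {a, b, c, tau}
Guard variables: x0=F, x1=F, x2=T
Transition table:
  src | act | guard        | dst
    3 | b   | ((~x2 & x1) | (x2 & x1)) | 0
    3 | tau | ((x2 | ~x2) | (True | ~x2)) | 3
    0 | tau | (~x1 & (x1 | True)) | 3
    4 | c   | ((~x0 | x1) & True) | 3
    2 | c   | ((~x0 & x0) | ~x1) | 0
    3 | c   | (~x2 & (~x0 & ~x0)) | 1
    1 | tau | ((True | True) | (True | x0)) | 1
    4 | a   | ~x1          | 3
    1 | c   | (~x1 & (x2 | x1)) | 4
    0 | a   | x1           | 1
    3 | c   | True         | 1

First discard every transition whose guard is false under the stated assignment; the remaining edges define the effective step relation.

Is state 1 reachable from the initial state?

Answer: REACHABLE

Working:
After dropping false guards: 8 live edges.
Layer 0: {0}
Layer 1: {3}  cumulative {0,3}
Layer 2: {1}  cumulative {0,1,3}
Layer 3: {4}  cumulative {0,1,3,4}
Reachable = {0,1,3,4}
Path to 1: tau·c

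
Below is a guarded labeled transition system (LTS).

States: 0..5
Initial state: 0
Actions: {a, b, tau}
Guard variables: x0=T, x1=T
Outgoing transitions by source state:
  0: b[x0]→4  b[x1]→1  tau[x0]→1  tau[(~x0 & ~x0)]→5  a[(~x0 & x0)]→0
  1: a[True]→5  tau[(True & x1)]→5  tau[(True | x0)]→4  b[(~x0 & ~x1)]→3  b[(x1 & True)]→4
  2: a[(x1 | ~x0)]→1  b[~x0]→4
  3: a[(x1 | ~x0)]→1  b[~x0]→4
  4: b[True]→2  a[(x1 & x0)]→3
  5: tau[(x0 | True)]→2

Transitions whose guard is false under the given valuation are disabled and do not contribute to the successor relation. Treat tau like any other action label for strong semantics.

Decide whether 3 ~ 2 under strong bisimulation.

Refine partition for ~:
  round 0: {{0,1,2,3,4,5}}
  round 1: {{0},{1},{2,3},{4},{5}}
5 equivalence class(es) (converged in 2)
[3]={2,3}  [2]={2,3}

Answer: BISIMILAR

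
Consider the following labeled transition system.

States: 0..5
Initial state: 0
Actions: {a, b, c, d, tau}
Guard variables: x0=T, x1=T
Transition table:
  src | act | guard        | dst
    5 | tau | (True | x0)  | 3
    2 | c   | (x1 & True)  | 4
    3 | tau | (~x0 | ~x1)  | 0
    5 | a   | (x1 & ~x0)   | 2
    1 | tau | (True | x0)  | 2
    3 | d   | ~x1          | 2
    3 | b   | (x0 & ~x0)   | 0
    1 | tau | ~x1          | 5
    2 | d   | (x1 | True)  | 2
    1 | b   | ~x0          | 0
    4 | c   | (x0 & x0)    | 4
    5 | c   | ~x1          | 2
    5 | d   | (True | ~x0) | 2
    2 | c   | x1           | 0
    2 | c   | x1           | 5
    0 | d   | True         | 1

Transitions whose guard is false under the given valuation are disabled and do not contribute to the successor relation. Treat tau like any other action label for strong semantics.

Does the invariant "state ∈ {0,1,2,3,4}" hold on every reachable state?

Answer: INVARIANT VIOLATED at state 5

Analysis:
Inv-set: {0,1,2,3,4}
Reach set: {0,1,2,3,4,5}
  0: safe
  1: safe
  2: safe
  3: safe
  4: safe
  5: ✗ unsafe
witness against invariant: d·tau·c → 5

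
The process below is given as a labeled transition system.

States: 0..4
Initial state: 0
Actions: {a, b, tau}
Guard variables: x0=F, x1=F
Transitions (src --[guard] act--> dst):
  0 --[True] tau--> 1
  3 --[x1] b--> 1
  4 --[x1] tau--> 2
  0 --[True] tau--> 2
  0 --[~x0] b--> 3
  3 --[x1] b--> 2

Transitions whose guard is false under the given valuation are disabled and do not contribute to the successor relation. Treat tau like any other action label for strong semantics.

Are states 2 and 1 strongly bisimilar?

Answer: BISIMILAR

Trace:
Refine partition for ~:
  P[0] = {{0,1,2,3,4}}
  P[1] = {{0},{1,2,3,4}}
2 equivalence class(es) (converged in 2)
[2]={1,2,3,4}  [1]={1,2,3,4}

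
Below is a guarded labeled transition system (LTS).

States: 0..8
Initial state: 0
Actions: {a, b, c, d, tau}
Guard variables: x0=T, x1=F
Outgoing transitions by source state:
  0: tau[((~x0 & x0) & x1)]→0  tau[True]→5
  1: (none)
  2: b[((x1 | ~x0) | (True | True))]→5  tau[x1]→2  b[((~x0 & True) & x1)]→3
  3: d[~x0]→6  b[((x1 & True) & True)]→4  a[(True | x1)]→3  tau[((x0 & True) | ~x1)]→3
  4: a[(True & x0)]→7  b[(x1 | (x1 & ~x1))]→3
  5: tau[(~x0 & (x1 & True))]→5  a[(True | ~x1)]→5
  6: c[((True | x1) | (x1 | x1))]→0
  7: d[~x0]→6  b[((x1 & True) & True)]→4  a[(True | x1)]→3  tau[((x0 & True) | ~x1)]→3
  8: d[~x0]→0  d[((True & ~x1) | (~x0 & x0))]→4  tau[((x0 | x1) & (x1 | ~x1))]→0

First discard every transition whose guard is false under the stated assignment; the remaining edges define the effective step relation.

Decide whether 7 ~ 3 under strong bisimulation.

Compute ~ classes (split until stable):
  round 0: {{0,1,2,3,4,5,6,7,8}}
  round 1: {{0},{1},{2},{3,7},{4,5},{6},{8}}
  round 2: {{0},{1},{2},{3,7},{4},{5},{6},{8}}
8 equivalence class(es) (converged in 3)
class of 7: {3,7}; class of 3: {3,7}

Answer: BISIMILAR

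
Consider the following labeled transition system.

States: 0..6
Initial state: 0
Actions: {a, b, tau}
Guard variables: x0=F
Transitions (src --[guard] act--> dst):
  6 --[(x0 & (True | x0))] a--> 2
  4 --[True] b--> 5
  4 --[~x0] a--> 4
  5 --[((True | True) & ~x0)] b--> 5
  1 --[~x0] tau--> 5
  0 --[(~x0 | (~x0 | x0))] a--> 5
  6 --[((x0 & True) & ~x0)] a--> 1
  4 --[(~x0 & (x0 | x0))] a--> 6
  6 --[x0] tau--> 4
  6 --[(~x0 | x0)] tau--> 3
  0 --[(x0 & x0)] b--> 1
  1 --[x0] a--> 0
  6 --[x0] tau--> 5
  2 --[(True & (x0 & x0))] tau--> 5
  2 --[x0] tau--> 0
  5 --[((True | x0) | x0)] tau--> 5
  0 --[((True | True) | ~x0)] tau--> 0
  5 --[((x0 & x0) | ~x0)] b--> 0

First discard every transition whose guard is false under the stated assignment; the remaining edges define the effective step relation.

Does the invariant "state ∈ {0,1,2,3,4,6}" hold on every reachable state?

Inv-set: {0,1,2,3,4,6}
Reach set: {0,5}
  0: safe
  5: VIOLATES
witness against invariant: a → 5

Answer: INVARIANT VIOLATED at state 5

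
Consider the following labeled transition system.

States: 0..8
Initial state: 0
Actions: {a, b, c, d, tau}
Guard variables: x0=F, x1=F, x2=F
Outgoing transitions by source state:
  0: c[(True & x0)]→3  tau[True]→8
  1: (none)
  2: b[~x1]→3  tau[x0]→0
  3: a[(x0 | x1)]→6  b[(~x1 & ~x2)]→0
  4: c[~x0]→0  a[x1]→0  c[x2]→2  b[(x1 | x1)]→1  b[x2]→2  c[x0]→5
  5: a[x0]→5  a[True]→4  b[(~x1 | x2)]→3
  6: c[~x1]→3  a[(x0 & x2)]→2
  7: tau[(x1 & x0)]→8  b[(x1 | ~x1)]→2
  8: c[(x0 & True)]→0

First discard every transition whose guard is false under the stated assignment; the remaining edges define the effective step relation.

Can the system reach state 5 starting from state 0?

After dropping false guards: 8 live edges.
Layer 0: {0}
Layer 1: {8}  total {0,8}
Reach set: {0,8}

Answer: UNREACHABLE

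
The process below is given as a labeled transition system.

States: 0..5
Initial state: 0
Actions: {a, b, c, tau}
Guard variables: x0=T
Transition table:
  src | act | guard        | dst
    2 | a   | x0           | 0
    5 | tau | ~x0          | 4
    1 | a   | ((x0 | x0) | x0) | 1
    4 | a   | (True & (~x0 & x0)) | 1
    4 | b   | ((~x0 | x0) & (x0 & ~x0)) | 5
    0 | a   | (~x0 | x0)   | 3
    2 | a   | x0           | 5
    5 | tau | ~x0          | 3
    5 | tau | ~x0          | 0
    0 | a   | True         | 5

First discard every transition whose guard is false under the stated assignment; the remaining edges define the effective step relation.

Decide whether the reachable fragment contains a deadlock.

Answer: DEADLOCK at state 3

Working:
Reach set: {0,3,5}
  0: a→3  a→5  [2 out]
  3: ∅  [deadlock]
  5: ∅  [deadlock]
witness 3: a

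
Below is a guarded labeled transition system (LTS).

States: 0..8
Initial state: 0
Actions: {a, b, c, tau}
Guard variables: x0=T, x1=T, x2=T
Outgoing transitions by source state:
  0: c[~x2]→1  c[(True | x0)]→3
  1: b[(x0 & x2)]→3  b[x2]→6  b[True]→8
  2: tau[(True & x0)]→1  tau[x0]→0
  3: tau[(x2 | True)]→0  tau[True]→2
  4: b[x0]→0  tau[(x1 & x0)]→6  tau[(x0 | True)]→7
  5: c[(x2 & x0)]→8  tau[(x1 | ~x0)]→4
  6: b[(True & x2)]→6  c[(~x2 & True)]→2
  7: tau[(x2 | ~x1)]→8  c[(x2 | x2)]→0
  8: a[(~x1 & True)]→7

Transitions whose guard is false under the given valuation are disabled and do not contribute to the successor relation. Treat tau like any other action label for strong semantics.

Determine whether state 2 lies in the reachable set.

16 transition(s) survive guard evaluation.
L0 = {0}
L1 = {3}  now seen {0,3}
L2 = {2}  now seen {0,2,3}
L3 = {1}  now seen {0,1,2,3}
L4 = {6,8}  now seen {0,1,2,3,6,8}
Reach set: {0,1,2,3,6,8}
trace reaching 2: c·tau

Answer: REACHABLE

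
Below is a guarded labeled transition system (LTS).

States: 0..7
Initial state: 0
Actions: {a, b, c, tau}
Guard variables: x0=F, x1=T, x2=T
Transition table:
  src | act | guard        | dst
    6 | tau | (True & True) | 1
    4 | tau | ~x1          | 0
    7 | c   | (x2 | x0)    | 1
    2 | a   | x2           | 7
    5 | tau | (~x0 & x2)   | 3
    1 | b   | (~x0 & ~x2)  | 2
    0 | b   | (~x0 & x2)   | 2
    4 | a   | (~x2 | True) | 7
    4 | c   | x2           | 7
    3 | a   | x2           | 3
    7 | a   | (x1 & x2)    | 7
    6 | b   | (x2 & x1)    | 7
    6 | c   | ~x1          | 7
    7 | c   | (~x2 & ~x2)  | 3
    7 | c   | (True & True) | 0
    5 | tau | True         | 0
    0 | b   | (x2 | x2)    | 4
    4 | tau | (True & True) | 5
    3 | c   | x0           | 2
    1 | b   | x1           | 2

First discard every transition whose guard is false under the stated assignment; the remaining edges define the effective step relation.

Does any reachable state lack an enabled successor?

R = {0,1,2,3,4,5,7}
  0: b→2  b→4  [deg 2]
  1: b→2  [deg 1]
  2: a→7  [deg 1]
  3: a→3  [deg 1]
  4: a→7  c→7  tau→5  [deg 3]
  5: tau→0  tau→3  [deg 2]
  7: a→7  c→0  c→1  [deg 3]

Answer: DEADLOCK-FREE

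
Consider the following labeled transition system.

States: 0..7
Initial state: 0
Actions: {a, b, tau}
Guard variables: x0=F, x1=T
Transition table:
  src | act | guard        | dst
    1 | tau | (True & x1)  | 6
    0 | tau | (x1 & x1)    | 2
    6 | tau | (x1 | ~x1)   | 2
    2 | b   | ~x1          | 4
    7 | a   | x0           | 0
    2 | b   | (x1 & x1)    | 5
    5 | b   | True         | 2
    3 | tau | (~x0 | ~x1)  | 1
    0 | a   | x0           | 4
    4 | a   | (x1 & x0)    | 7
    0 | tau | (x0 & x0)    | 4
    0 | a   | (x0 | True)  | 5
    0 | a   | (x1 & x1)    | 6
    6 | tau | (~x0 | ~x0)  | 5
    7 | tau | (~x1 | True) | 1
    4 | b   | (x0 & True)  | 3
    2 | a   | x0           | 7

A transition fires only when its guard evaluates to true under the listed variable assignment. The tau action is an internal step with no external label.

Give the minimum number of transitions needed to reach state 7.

Answer: UNREACHABLE

Analysis:
Breadth-first toward 7:
  L0 = {0}
  L1 = {2,5,6}
7 never appears.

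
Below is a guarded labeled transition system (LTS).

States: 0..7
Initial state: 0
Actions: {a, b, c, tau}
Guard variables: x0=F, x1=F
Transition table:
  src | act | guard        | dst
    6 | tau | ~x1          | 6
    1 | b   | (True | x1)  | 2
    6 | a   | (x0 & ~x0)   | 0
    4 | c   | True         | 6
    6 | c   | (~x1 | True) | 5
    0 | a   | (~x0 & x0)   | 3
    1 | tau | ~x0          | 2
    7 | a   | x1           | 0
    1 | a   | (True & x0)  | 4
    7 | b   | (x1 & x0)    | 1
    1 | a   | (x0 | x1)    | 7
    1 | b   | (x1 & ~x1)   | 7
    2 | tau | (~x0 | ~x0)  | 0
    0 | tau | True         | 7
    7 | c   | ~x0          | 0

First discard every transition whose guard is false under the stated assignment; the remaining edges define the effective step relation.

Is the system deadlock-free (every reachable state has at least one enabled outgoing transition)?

Answer: DEADLOCK-FREE

Analysis:
R = {0,7}
  0: tau→7  [1 exit(s)]
  7: c→0  [1 exit(s)]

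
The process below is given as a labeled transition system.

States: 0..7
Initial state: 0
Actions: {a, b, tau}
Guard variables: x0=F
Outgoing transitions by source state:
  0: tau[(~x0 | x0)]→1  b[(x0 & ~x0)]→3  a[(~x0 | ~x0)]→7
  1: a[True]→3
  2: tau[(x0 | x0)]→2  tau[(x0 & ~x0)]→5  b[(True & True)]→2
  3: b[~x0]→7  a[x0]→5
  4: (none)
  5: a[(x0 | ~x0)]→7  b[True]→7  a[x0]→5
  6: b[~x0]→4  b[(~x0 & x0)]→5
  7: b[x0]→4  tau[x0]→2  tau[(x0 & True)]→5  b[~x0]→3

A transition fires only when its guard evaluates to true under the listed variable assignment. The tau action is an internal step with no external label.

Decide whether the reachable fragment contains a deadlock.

Answer: DEADLOCK-FREE

Working:
Reachable = {0,1,3,7}
  0: a→7  tau→1  [2 out]
  1: a→3  [1 out]
  3: b→7  [1 out]
  7: b→3  [1 out]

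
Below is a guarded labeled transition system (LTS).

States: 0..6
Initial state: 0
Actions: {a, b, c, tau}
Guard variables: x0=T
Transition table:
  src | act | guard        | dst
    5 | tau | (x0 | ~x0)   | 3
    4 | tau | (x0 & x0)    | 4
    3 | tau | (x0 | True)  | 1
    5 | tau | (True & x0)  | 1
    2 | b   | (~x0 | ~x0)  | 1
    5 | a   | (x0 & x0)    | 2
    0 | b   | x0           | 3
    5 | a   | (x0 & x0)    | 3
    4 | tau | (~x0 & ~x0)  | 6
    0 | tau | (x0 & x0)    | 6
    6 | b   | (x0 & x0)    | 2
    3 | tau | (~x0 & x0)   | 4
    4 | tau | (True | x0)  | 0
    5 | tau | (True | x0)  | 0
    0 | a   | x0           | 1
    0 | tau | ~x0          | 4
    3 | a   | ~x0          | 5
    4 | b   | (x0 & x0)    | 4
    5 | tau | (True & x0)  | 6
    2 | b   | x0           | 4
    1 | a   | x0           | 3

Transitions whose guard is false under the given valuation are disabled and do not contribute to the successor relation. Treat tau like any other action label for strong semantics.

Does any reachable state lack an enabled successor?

Answer: DEADLOCK-FREE

Working:
Reach set: {0,1,2,3,4,6}
  0: a→1  b→3  tau→6  [deg 3]
  1: a→3  [deg 1]
  2: b→4  [deg 1]
  3: tau→1  [deg 1]
  4: b→4  tau→0  tau→4  [deg 3]
  6: b→2  [deg 1]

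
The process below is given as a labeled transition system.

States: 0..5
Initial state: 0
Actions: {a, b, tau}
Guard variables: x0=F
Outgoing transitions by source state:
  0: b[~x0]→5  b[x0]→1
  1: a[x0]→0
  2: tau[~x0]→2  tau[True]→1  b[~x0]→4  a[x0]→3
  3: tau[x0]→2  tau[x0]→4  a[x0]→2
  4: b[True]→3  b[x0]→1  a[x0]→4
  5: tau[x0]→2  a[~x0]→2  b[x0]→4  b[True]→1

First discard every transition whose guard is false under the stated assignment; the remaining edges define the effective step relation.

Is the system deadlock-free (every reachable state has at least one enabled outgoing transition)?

R = {0,1,2,3,4,5}
  0: b→5  [1 out]
  1: ∅  [no exit]
  2: b→4  tau→1  tau→2  [3 out]
  3: ∅  [no exit]
  4: b→3  [1 out]
  5: a→2  b→1  [2 out]
trace reaching 1: b·b

Answer: DEADLOCK at state 1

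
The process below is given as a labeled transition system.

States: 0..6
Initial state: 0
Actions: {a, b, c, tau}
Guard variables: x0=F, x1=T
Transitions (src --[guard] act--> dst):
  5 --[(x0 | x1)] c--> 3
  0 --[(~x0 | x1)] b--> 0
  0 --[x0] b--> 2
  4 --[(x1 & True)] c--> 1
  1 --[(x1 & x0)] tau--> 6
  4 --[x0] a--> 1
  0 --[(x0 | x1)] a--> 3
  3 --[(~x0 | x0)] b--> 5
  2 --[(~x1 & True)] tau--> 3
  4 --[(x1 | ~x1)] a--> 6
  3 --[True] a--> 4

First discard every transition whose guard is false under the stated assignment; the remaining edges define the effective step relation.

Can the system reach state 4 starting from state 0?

Answer: REACHABLE

Working:
Guard filter leaves 7 enabled edge(s).
L0 = {0}
L1 = {3}  total {0,3}
L2 = {4,5}  total {0,3,4,5}
L3 = {1,6}  total {0,1,3,4,5,6}
Reach set: {0,1,3,4,5,6}
witness 4: a·a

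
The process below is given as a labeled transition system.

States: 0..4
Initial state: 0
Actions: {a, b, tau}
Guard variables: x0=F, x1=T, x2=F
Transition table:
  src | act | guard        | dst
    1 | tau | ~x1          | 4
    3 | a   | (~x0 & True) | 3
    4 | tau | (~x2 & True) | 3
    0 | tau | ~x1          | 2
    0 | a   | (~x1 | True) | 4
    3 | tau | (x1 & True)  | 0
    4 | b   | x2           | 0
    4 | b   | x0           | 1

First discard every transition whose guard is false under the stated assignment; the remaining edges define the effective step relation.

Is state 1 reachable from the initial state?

Answer: UNREACHABLE

Analysis:
Guard filter leaves 4 enabled edge(s).
L0 = {0}
L1 = {4}  total {0,4}
L2 = {3}  total {0,3,4}
Reach set: {0,3,4}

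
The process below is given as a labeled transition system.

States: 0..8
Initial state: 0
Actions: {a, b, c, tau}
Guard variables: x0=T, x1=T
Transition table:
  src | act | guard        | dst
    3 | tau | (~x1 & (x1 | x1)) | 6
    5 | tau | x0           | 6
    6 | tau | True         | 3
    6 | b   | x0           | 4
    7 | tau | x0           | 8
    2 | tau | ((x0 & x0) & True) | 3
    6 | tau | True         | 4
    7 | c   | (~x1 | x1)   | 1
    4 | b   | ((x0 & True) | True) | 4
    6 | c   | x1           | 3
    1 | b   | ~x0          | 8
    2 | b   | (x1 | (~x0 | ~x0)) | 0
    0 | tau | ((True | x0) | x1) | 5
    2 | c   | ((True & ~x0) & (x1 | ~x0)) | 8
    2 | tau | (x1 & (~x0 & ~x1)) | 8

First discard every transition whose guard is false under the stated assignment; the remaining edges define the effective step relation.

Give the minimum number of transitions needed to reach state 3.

Answer: 3

Analysis:
Layered search for 3:
  L0 = {0}
  L1 = {5}
  L2 = {6}
  L3 = {3,4}
depth(3)=3, e.g. tau·tau·c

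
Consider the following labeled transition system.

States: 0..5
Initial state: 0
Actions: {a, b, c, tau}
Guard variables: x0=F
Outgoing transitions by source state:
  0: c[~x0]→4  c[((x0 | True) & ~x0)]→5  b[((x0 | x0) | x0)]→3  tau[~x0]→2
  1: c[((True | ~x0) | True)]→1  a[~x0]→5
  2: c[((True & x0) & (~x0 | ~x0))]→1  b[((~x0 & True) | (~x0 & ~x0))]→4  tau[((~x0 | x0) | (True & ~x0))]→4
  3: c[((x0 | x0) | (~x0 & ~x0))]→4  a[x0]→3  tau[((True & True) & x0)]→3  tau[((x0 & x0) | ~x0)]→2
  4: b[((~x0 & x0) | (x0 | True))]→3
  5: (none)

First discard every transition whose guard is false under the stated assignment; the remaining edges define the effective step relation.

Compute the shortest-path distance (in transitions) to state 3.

BFS to 3:
  depth 0: {0}
  depth 1: {2,4,5}
  depth 2: {3}
3 enters at depth 2; path c·b

Answer: 2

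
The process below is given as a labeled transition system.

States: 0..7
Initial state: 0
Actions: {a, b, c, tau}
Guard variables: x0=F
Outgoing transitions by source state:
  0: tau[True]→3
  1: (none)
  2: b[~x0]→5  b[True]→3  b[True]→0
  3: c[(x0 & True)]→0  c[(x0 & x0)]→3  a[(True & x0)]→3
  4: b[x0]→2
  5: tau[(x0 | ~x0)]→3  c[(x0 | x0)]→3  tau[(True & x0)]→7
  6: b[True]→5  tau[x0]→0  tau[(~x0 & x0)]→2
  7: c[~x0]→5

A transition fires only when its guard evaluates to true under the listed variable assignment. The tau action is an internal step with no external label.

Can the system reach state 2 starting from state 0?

Answer: UNREACHABLE

Trace:
Guard filter leaves 7 enabled edge(s).
depth 0: {0}
depth 1: {3}  now seen {0,3}
Reach set: {0,3}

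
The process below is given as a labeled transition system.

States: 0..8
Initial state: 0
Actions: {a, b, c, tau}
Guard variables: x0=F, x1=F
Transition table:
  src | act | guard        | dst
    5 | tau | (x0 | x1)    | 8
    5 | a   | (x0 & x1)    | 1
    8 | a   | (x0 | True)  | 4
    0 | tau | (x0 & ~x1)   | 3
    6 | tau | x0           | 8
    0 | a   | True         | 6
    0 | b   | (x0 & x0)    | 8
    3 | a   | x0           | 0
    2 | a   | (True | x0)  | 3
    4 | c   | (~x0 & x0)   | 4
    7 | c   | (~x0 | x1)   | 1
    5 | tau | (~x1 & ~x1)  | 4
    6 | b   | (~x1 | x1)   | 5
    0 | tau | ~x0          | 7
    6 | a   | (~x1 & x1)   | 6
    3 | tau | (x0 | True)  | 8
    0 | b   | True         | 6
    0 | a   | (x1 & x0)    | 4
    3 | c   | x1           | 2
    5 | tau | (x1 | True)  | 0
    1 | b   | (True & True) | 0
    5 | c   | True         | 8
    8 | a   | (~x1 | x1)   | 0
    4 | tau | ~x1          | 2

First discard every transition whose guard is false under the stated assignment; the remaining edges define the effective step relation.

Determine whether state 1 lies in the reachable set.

Answer: REACHABLE

Analysis:
14 transition(s) survive guard evaluation.
L0 = {0}
L1 = {6,7}  now seen {0,6,7}
L2 = {1,5}  now seen {0,1,5,6,7}
L3 = {4,8}  now seen {0,1,4,5,6,7,8}
L4 = {2}  now seen {0,1,2,4,5,6,7,8}
L5 = {3}  now seen {0,1,2,3,4,5,6,7,8}
Reachable = {0,1,2,3,4,5,6,7,8}
trace reaching 1: tau·c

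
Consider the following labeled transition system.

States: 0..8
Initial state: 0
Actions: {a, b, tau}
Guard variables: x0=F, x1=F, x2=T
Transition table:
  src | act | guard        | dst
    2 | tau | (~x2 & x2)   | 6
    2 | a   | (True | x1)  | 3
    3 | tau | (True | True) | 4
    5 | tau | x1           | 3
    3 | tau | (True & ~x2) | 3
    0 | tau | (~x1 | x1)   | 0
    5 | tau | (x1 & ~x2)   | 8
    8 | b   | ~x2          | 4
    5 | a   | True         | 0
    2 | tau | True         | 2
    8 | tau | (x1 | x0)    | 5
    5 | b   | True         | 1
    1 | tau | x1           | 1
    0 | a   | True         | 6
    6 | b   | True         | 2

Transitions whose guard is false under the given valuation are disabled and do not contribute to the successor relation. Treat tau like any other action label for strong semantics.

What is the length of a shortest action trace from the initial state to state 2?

BFS to 2:
  L0 = {0}
  L1 = {6}
  L2 = {2}
first hit 2 at d=2 via a·b

Answer: 2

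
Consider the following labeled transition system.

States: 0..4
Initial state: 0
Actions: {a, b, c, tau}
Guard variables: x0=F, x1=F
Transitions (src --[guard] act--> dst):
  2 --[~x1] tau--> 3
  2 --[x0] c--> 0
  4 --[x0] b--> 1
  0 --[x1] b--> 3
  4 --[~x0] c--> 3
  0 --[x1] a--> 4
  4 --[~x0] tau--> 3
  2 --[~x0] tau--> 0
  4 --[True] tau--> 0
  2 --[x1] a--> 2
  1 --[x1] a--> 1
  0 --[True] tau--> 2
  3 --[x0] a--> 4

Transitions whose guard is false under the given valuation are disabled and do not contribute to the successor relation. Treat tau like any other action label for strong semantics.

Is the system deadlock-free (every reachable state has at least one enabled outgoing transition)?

R = {0,2,3}
  0: tau→2  [1 out]
  2: tau→0  tau→3  [2 out]
  3: ∅  [deadlock]
trace reaching 3: tau·tau

Answer: DEADLOCK at state 3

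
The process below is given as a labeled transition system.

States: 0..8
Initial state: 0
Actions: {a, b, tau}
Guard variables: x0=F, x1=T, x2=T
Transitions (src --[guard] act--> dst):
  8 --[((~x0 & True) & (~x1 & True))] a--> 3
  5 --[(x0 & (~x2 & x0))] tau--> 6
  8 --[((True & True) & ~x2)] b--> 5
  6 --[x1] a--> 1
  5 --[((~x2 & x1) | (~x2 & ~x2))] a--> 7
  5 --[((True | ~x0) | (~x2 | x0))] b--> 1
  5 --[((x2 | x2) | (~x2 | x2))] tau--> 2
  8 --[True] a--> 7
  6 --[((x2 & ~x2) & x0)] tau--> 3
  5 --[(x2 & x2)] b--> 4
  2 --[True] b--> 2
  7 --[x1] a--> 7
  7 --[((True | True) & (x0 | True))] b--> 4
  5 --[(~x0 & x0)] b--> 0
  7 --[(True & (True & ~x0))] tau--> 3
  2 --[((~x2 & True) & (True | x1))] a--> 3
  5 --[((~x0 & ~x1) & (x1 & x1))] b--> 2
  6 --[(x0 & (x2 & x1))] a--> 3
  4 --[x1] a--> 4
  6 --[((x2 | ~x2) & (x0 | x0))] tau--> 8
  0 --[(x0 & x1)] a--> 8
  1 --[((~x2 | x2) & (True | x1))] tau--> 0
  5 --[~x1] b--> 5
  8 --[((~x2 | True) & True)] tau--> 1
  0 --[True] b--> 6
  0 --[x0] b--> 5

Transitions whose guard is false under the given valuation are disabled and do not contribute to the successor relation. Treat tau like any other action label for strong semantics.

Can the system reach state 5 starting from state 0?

13 transition(s) survive guard evaluation.
L0 = {0}
L1 = {6}  total {0,6}
L2 = {1}  total {0,1,6}
Reachable = {0,1,6}

Answer: UNREACHABLE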